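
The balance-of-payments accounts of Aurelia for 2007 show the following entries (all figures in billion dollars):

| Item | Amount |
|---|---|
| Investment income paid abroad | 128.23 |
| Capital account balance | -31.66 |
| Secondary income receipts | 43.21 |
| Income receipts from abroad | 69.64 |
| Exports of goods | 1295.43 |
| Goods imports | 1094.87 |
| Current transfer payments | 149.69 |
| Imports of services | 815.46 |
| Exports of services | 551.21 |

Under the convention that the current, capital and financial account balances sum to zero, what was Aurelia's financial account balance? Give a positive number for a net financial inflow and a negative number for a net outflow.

260.42

Goods balance = 1295.43 - 1094.87 = 200.56
Services balance = 551.21 - 815.46 = -264.25
Trade balance (goods + services) = 200.56 + (-264.25) = -63.69
Net primary income = 69.64 - 128.23 = -58.59
Net secondary income = 43.21 - 149.69 = -106.48
Current account = -63.69 + (-58.59) + (-106.48) = -228.76
Financial account = -(-228.76 + (-31.66)) = 260.42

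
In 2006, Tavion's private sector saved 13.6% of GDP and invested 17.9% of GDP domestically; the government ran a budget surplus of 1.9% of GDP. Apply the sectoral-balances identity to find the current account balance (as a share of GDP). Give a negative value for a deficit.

By the sectoral-balances identity, CA = (S_private - I) + (T - G).
Private balance = 13.6 - 17.9 = -4.3
Government balance (T - G) = 1.9
CA = -4.3 + 1.9 = -2.4

-2.4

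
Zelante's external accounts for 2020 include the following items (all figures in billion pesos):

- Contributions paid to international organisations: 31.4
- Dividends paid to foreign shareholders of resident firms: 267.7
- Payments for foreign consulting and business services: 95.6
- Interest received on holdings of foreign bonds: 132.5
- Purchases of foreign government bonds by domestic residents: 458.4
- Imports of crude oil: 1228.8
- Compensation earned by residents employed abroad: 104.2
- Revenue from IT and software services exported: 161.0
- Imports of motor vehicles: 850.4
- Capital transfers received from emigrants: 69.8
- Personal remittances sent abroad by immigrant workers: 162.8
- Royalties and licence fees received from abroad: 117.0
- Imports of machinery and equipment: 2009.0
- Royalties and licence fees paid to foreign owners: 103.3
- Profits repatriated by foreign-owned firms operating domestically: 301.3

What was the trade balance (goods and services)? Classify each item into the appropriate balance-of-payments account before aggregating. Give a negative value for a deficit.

-4009.1

Goods: -850.4 - 2009.0 - 1228.8 = -4088.2
Services: 161.0 + 117.0 - 95.6 - 103.3 = 79.1
Trade balance = -4088.2 + 79.1 = -4009.1
(Excluded from the trade balance — secondary income: contributions paid to international organisations 31.4, personal remittances sent abroad by immigrant workers 162.8; primary income: dividends paid to foreign shareholders of resident firms 267.7, interest received on holdings of foreign bonds 132.5, compensation earned by residents employed abroad 104.2, profits repatriated by foreign-owned firms operating domestically 301.3; financial account: purchases of foreign government bonds by domestic residents 458.4; capital account: capital transfers received from emigrants 69.8.)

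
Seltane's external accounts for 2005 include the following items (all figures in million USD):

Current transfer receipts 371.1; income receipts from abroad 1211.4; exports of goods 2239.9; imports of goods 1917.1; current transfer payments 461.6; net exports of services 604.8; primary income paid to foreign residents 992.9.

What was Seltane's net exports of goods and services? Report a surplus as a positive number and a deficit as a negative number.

927.6

Goods balance = 2239.9 - 1917.1 = 322.8
Services balance = 604.8
Trade balance (goods + services) = 322.8 + 604.8 = 927.6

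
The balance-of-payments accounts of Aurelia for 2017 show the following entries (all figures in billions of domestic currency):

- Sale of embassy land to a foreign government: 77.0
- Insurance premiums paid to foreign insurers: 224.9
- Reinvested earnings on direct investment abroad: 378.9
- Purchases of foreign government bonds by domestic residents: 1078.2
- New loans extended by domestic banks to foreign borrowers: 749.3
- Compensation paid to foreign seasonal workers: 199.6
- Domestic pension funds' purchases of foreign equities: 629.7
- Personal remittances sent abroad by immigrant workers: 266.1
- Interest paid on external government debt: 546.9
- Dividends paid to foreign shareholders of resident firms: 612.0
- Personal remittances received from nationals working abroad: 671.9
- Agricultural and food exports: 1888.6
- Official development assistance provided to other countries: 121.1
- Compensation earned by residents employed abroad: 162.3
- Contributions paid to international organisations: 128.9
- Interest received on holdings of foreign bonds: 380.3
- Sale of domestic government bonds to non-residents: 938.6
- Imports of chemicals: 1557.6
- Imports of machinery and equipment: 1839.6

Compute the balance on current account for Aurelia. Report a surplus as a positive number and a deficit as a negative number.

-2014.7

Goods: -1839.6 - 1557.6 + 1888.6 = -1508.6
Services: -224.9
Primary income: -612.0 + 380.3 - 199.6 + 162.3 + 378.9 - 546.9 = -437.0
Secondary income: -128.9 + 671.9 - 266.1 - 121.1 = 155.8
Current account = (-1508.6) + (-224.9) + (-437.0) + 155.8 = -2014.7
(Excluded from the current account — capital account: sale of embassy land to a foreign government 77.0; financial account: purchases of foreign government bonds by domestic residents 1078.2, new loans extended by domestic banks to foreign borrowers 749.3, domestic pension funds' purchases of foreign equities 629.7, sale of domestic government bonds to non-residents 938.6.)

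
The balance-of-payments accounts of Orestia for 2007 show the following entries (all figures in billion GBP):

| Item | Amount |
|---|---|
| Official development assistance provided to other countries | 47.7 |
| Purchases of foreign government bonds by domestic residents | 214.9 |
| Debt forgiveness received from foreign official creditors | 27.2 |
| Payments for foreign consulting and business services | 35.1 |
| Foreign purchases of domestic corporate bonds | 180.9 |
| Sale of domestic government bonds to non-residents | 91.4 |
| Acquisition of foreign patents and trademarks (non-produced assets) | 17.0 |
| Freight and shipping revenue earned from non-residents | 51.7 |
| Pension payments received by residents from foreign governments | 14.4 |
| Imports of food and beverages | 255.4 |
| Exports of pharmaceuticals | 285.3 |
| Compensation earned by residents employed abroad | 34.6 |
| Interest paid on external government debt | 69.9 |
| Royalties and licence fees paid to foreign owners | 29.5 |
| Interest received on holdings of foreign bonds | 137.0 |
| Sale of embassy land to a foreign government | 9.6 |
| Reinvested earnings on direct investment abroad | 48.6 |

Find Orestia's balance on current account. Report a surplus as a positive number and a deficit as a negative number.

134.0

Goods: 285.3 - 255.4 = 29.9
Services: 51.7 - 29.5 - 35.1 = -12.9
Primary income: 48.6 + 137.0 - 69.9 + 34.6 = 150.3
Secondary income: -47.7 + 14.4 = -33.3
Current account = 29.9 + (-12.9) + 150.3 + (-33.3) = 134.0
(Excluded from the current account — financial account: purchases of foreign government bonds by domestic residents 214.9, foreign purchases of domestic corporate bonds 180.9, sale of domestic government bonds to non-residents 91.4; capital account: debt forgiveness received from foreign official creditors 27.2, acquisition of foreign patents and trademarks (non-produced assets) 17.0, sale of embassy land to a foreign government 9.6.)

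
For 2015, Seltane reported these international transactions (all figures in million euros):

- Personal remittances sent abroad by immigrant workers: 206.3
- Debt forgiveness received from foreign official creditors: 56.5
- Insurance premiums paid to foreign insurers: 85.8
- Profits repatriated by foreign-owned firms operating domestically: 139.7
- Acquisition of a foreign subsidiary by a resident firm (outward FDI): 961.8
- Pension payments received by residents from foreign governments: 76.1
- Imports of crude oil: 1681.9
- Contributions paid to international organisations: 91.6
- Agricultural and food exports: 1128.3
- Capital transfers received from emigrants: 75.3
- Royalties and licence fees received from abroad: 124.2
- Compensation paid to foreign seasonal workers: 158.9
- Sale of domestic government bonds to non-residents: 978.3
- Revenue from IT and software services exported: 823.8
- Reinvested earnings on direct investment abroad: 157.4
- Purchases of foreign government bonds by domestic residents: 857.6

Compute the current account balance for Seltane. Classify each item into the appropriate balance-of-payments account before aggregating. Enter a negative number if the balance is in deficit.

-54.4

Goods: -1681.9 + 1128.3 = -553.6
Services: 124.2 + 823.8 - 85.8 = 862.2
Primary income: -158.9 - 139.7 + 157.4 = -141.2
Secondary income: -206.3 + 76.1 - 91.6 = -221.8
Current account = (-553.6) + 862.2 + (-141.2) + (-221.8) = -54.4
(Excluded from the current account — capital account: debt forgiveness received from foreign official creditors 56.5, capital transfers received from emigrants 75.3; financial account: acquisition of a foreign subsidiary by a resident firm (outward FDI) 961.8, sale of domestic government bonds to non-residents 978.3, purchases of foreign government bonds by domestic residents 857.6.)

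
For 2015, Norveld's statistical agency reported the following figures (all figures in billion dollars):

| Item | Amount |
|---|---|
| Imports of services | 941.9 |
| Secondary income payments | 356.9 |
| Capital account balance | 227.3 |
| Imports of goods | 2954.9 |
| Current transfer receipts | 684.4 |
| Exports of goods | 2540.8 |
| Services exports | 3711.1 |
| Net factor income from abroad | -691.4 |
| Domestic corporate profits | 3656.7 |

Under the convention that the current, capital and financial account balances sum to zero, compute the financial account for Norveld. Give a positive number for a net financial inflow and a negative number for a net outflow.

Goods balance = 2540.8 - 2954.9 = -414.1
Services balance = 3711.1 - 941.9 = 2769.2
Trade balance (goods + services) = -414.1 + 2769.2 = 2355.1
Net primary income = -691.4
Net secondary income = 684.4 - 356.9 = 327.5
Current account = 2355.1 + (-691.4) + 327.5 = 1991.2
Financial account = -(1991.2 + 227.3) = -2218.5

-2218.5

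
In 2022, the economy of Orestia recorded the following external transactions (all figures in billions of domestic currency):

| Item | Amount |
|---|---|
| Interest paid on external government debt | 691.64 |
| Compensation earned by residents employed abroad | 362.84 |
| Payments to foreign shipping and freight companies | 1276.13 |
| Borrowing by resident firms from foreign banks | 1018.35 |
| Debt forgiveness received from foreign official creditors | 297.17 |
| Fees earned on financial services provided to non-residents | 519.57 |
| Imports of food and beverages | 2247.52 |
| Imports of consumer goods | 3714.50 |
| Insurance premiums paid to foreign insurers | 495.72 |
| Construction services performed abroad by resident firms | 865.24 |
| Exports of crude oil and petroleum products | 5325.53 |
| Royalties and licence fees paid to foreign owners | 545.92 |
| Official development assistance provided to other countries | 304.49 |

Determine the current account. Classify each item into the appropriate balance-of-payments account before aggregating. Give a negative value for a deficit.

-2202.74

Goods: -2247.52 + 5325.53 - 3714.50 = -636.49
Services: 519.57 - 495.72 - 545.92 - 1276.13 + 865.24 = -932.96
Primary income: -691.64 + 362.84 = -328.80
Secondary income: -304.49
Current account = (-636.49) + (-932.96) + (-328.80) + (-304.49) = -2202.74
(Excluded from the current account — financial account: borrowing by resident firms from foreign banks 1018.35; capital account: debt forgiveness received from foreign official creditors 297.17.)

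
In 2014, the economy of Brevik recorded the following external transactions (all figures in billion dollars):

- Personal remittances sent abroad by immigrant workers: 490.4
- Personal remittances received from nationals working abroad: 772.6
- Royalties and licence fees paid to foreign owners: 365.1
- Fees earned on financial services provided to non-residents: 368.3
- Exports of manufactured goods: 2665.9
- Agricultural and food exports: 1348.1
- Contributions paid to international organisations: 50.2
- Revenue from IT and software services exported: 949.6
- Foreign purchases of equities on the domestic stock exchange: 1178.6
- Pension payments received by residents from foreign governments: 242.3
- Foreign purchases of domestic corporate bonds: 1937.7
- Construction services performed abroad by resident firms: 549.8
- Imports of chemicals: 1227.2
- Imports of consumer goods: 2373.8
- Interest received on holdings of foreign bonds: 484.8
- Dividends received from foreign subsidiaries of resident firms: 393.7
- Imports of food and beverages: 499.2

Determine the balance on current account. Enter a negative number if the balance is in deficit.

Goods: 1348.1 - 499.2 - 2373.8 - 1227.2 + 2665.9 = -86.2
Services: 549.8 - 365.1 + 368.3 + 949.6 = 1502.6
Primary income: 484.8 + 393.7 = 878.5
Secondary income: -50.2 + 772.6 + 242.3 - 490.4 = 474.3
Current account = (-86.2) + 1502.6 + 878.5 + 474.3 = 2769.2
(Excluded from the current account — financial account: foreign purchases of equities on the domestic stock exchange 1178.6, foreign purchases of domestic corporate bonds 1937.7.)

2769.2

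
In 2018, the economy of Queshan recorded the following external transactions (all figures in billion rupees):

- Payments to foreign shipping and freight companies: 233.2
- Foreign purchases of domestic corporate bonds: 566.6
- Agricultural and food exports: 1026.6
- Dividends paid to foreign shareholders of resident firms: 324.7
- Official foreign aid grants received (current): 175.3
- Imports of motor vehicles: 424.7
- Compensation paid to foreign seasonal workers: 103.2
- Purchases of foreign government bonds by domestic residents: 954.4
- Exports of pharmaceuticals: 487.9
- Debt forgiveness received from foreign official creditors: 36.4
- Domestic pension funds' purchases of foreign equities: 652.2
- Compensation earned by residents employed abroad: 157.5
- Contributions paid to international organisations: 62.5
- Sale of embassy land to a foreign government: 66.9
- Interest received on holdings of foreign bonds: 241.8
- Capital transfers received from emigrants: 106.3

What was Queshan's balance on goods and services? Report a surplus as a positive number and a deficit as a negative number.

Goods: -424.7 + 487.9 + 1026.6 = 1089.8
Services: -233.2
Trade balance = 1089.8 + (-233.2) = 856.6
(Excluded from the trade balance — financial account: foreign purchases of domestic corporate bonds 566.6, purchases of foreign government bonds by domestic residents 954.4, domestic pension funds' purchases of foreign equities 652.2; primary income: dividends paid to foreign shareholders of resident firms 324.7, compensation paid to foreign seasonal workers 103.2, compensation earned by residents employed abroad 157.5, interest received on holdings of foreign bonds 241.8; secondary income: official foreign aid grants received (current) 175.3, contributions paid to international organisations 62.5; capital account: debt forgiveness received from foreign official creditors 36.4, sale of embassy land to a foreign government 66.9, capital transfers received from emigrants 106.3.)

856.6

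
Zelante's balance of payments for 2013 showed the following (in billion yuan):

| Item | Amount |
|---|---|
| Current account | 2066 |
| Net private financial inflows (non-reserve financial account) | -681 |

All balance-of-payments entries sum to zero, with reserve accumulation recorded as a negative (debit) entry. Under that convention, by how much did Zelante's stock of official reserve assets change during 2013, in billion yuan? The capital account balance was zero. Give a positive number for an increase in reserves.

Official reserve transactions balance = -(2066 + (-681)) = -1385
An accumulation of reserves is recorded as a debit (negative entry), so the change in the stock of reserves is the negative of that balance.
Change in official reserves = -(-1385) = 1385

1385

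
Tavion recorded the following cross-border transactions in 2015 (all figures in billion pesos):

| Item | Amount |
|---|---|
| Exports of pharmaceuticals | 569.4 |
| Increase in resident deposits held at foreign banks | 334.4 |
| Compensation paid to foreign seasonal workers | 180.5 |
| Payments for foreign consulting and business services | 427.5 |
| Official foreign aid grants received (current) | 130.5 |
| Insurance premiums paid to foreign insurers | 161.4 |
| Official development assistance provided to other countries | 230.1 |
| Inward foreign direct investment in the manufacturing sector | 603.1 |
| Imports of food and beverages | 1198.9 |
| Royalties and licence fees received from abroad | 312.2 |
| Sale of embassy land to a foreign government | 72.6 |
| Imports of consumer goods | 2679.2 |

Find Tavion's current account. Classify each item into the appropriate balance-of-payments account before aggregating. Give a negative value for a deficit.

-3865.5

Goods: -2679.2 - 1198.9 + 569.4 = -3308.7
Services: -427.5 - 161.4 + 312.2 = -276.7
Primary income: -180.5
Secondary income: 130.5 - 230.1 = -99.6
Current account = (-3308.7) + (-276.7) + (-180.5) + (-99.6) = -3865.5
(Excluded from the current account — financial account: increase in resident deposits held at foreign banks 334.4, inward foreign direct investment in the manufacturing sector 603.1; capital account: sale of embassy land to a foreign government 72.6.)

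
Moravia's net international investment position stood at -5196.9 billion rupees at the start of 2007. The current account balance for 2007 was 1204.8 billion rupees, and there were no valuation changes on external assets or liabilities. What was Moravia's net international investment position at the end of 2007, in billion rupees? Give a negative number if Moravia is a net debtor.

With no valuation effects, change in NIIP = current account = 1204.8
End-of-year NIIP = -5196.9 + 1204.8 = -3992.1

-3992.1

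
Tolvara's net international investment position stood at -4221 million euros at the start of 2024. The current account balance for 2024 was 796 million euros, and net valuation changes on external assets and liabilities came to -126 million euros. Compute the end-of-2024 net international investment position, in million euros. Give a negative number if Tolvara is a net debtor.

-3551

Change in NIIP = current account + net valuation change = 796 + (-126) = 670
End-of-year NIIP = -4221 + 670 = -3551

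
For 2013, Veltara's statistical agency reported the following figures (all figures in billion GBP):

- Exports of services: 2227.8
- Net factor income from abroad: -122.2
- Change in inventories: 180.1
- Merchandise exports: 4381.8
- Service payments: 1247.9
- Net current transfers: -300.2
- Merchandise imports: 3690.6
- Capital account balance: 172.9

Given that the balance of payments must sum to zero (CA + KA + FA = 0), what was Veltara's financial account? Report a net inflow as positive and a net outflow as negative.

Goods balance = 4381.8 - 3690.6 = 691.2
Services balance = 2227.8 - 1247.9 = 979.9
Trade balance (goods + services) = 691.2 + 979.9 = 1671.1
Net primary income = -122.2
Net secondary income = -300.2
Current account = 1671.1 + (-122.2) + (-300.2) = 1248.7
Financial account = -(1248.7 + 172.9) = -1421.6

-1421.6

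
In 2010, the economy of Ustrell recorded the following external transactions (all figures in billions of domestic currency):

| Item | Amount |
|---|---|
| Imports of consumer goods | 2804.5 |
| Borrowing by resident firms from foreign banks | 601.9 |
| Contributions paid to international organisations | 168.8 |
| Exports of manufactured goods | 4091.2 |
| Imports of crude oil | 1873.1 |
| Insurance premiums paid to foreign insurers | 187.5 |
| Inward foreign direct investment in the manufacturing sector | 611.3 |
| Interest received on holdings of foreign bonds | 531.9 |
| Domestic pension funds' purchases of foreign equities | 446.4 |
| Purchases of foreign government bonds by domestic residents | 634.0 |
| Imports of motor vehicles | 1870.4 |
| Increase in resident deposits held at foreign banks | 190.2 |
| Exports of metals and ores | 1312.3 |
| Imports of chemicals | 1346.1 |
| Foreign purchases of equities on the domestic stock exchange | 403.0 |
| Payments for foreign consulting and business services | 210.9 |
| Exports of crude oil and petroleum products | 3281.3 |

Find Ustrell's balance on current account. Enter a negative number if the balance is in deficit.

755.4

Goods: 3281.3 - 2804.5 - 1870.4 - 1346.1 + 4091.2 + 1312.3 - 1873.1 = 790.7
Services: -187.5 - 210.9 = -398.4
Primary income: 531.9
Secondary income: -168.8
Current account = 790.7 + (-398.4) + 531.9 + (-168.8) = 755.4
(Excluded from the current account — financial account: borrowing by resident firms from foreign banks 601.9, inward foreign direct investment in the manufacturing sector 611.3, domestic pension funds' purchases of foreign equities 446.4, purchases of foreign government bonds by domestic residents 634.0, increase in resident deposits held at foreign banks 190.2, foreign purchases of equities on the domestic stock exchange 403.0.)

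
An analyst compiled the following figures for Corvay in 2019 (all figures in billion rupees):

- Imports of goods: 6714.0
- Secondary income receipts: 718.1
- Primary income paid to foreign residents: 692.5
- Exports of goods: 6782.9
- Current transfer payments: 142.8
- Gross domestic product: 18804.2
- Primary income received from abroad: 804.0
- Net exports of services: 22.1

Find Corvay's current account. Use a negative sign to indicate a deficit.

Goods balance = 6782.9 - 6714.0 = 68.9
Services balance = 22.1
Trade balance (goods + services) = 68.9 + 22.1 = 91.0
Net primary income = 804.0 - 692.5 = 111.5
Net secondary income = 718.1 - 142.8 = 575.3
Current account = 91.0 + 111.5 + 575.3 = 777.8

777.8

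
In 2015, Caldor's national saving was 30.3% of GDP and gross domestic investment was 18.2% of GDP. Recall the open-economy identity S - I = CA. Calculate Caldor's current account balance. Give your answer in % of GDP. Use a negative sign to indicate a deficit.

12.1

CA = S - I = 30.3 - 18.2 = 12.1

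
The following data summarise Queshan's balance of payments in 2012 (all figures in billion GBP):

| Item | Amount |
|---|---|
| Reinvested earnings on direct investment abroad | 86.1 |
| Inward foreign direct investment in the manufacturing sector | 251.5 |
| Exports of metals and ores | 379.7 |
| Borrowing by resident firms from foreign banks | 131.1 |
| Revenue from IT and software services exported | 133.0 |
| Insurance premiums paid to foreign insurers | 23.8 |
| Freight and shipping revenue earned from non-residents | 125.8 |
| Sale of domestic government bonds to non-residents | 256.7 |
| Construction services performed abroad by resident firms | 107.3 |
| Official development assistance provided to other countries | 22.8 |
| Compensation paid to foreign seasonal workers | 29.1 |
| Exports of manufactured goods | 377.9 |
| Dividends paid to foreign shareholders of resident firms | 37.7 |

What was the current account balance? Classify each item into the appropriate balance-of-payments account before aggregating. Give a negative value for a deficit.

Goods: 379.7 + 377.9 = 757.6
Services: 125.8 + 107.3 - 23.8 + 133.0 = 342.3
Primary income: -37.7 - 29.1 + 86.1 = 19.3
Secondary income: -22.8
Current account = 757.6 + 342.3 + 19.3 + (-22.8) = 1096.4
(Excluded from the current account — financial account: inward foreign direct investment in the manufacturing sector 251.5, borrowing by resident firms from foreign banks 131.1, sale of domestic government bonds to non-residents 256.7.)

1096.4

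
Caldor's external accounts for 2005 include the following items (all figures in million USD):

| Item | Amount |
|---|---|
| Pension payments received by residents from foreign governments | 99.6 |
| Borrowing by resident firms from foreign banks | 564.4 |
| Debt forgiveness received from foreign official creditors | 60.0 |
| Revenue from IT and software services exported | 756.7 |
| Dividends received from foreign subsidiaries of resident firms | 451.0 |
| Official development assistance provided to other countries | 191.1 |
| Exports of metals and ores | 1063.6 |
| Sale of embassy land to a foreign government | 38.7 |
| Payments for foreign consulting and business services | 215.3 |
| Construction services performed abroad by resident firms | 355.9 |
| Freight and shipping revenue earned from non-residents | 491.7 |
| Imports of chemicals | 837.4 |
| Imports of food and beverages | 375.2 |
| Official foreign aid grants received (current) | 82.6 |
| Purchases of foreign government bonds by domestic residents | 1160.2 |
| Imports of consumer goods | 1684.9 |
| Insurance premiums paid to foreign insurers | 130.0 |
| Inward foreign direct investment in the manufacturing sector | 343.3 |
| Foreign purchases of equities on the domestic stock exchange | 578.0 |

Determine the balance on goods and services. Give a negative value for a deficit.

-574.9

Goods: 1063.6 - 1684.9 - 837.4 - 375.2 = -1833.9
Services: 355.9 - 215.3 + 491.7 - 130.0 + 756.7 = 1259.0
Trade balance = -1833.9 + 1259.0 = -574.9
(Excluded from the trade balance — secondary income: pension payments received by residents from foreign governments 99.6, official development assistance provided to other countries 191.1, official foreign aid grants received (current) 82.6; financial account: borrowing by resident firms from foreign banks 564.4, purchases of foreign government bonds by domestic residents 1160.2, inward foreign direct investment in the manufacturing sector 343.3, foreign purchases of equities on the domestic stock exchange 578.0; capital account: debt forgiveness received from foreign official creditors 60.0, sale of embassy land to a foreign government 38.7; primary income: dividends received from foreign subsidiaries of resident firms 451.0.)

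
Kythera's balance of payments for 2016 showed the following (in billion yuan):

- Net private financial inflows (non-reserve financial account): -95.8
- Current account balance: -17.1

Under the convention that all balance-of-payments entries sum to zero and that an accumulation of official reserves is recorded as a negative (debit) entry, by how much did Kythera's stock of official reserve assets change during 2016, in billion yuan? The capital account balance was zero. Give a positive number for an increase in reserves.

-112.9

Official reserve transactions balance = -((-17.1) + (-95.8)) = 112.9
An accumulation of reserves is recorded as a debit (negative entry), so the change in the stock of reserves is the negative of that balance.
Change in official reserves = -(112.9) = -112.9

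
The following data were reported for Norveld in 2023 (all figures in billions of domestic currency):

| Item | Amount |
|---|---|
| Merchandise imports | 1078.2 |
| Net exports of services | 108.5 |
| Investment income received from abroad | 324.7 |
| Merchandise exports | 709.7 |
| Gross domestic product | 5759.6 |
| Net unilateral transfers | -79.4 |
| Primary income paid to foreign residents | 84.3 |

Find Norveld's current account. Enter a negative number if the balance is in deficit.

-99.0

Goods balance = 709.7 - 1078.2 = -368.5
Services balance = 108.5
Trade balance (goods + services) = -368.5 + 108.5 = -260.0
Net primary income = 324.7 - 84.3 = 240.4
Net secondary income = -79.4
Current account = -260.0 + 240.4 + (-79.4) = -99.0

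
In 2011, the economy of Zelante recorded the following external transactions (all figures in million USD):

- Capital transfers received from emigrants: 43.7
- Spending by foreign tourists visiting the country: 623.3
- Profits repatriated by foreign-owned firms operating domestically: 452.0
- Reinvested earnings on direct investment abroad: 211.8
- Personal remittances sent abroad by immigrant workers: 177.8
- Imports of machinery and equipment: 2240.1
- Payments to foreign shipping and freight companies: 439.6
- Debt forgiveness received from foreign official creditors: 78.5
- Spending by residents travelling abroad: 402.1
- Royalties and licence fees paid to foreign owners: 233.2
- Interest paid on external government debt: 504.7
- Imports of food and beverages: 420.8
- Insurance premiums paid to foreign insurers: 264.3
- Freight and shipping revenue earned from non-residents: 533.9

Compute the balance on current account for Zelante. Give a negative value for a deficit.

Goods: -420.8 - 2240.1 = -2660.9
Services: 623.3 - 402.1 - 439.6 - 233.2 + 533.9 - 264.3 = -182.0
Primary income: -452.0 + 211.8 - 504.7 = -744.9
Secondary income: -177.8
Current account = (-2660.9) + (-182.0) + (-744.9) + (-177.8) = -3765.6
(Excluded from the current account — capital account: capital transfers received from emigrants 43.7, debt forgiveness received from foreign official creditors 78.5.)

-3765.6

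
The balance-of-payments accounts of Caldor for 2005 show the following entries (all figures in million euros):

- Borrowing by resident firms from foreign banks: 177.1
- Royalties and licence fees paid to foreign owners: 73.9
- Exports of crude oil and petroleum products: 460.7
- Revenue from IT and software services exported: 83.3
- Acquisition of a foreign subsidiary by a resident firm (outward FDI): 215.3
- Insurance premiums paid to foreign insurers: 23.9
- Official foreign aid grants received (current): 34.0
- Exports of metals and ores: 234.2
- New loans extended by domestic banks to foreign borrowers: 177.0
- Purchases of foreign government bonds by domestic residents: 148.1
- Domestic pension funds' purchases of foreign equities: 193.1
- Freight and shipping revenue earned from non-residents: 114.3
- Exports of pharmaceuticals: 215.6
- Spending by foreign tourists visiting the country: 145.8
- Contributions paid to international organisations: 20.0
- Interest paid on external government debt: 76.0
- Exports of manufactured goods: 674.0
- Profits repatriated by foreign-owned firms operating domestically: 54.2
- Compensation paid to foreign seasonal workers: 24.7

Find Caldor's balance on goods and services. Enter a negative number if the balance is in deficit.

1830.1

Goods: 234.2 + 215.6 + 674.0 + 460.7 = 1584.5
Services: -73.9 - 23.9 + 114.3 + 145.8 + 83.3 = 245.6
Trade balance = 1584.5 + 245.6 = 1830.1
(Excluded from the trade balance — financial account: borrowing by resident firms from foreign banks 177.1, acquisition of a foreign subsidiary by a resident firm (outward FDI) 215.3, new loans extended by domestic banks to foreign borrowers 177.0, purchases of foreign government bonds by domestic residents 148.1, domestic pension funds' purchases of foreign equities 193.1; secondary income: official foreign aid grants received (current) 34.0, contributions paid to international organisations 20.0; primary income: interest paid on external government debt 76.0, profits repatriated by foreign-owned firms operating domestically 54.2, compensation paid to foreign seasonal workers 24.7.)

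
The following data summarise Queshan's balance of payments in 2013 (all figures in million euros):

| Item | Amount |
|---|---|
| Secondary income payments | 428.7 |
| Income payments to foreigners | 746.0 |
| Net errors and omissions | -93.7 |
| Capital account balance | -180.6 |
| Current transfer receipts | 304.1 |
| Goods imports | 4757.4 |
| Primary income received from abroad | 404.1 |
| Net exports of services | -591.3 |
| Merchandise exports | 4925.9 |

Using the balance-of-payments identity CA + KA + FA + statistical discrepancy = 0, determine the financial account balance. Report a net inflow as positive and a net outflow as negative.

Goods balance = 4925.9 - 4757.4 = 168.5
Services balance = -591.3
Trade balance (goods + services) = 168.5 + (-591.3) = -422.8
Net primary income = 404.1 - 746.0 = -341.9
Net secondary income = 304.1 - 428.7 = -124.6
Current account = -422.8 + (-341.9) + (-124.6) = -889.3
Financial account = -(-889.3 + (-180.6) + (-93.7)) = 1163.6

1163.6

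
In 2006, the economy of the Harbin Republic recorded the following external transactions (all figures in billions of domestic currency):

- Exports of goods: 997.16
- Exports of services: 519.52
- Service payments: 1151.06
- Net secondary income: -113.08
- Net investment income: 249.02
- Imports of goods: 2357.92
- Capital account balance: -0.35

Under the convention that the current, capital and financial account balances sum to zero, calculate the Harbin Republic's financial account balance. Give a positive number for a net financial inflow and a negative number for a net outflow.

1856.71

Goods balance = 997.16 - 2357.92 = -1360.76
Services balance = 519.52 - 1151.06 = -631.54
Trade balance (goods + services) = -1360.76 + (-631.54) = -1992.30
Net primary income = 249.02
Net secondary income = -113.08
Current account = -1992.30 + 249.02 + (-113.08) = -1856.36
Financial account = -(-1856.36 + (-0.35)) = 1856.71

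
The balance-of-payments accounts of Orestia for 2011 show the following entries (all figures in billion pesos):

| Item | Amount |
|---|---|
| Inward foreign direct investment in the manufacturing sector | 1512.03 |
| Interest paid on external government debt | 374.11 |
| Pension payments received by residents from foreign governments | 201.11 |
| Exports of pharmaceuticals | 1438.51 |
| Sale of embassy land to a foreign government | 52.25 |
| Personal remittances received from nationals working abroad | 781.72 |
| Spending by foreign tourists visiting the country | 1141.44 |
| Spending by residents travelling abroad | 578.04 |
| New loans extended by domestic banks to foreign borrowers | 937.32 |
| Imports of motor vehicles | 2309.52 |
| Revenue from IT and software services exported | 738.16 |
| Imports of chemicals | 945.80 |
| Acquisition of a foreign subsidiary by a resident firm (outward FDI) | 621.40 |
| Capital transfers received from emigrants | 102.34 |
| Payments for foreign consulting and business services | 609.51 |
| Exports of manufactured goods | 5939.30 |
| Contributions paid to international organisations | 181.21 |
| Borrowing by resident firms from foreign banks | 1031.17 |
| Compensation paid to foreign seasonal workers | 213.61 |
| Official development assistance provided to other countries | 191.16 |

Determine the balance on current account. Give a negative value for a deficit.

Goods: 1438.51 - 945.80 - 2309.52 + 5939.30 = 4122.49
Services: 1141.44 - 578.04 + 738.16 - 609.51 = 692.05
Primary income: -374.11 - 213.61 = -587.72
Secondary income: 781.72 - 181.21 + 201.11 - 191.16 = 610.46
Current account = 4122.49 + 692.05 + (-587.72) + 610.46 = 4837.28
(Excluded from the current account — financial account: inward foreign direct investment in the manufacturing sector 1512.03, new loans extended by domestic banks to foreign borrowers 937.32, acquisition of a foreign subsidiary by a resident firm (outward FDI) 621.40, borrowing by resident firms from foreign banks 1031.17; capital account: sale of embassy land to a foreign government 52.25, capital transfers received from emigrants 102.34.)

4837.28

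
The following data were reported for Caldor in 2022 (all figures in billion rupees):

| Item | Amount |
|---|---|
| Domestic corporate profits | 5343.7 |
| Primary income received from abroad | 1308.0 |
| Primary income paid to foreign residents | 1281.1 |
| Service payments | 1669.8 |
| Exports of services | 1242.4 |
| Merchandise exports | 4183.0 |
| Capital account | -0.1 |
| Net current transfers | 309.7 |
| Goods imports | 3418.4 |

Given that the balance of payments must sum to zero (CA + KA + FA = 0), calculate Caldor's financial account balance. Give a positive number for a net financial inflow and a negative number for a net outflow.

Goods balance = 4183.0 - 3418.4 = 764.6
Services balance = 1242.4 - 1669.8 = -427.4
Trade balance (goods + services) = 764.6 + (-427.4) = 337.2
Net primary income = 1308.0 - 1281.1 = 26.9
Net secondary income = 309.7
Current account = 337.2 + 26.9 + 309.7 = 673.8
Financial account = -(673.8 + (-0.1)) = -673.7

-673.7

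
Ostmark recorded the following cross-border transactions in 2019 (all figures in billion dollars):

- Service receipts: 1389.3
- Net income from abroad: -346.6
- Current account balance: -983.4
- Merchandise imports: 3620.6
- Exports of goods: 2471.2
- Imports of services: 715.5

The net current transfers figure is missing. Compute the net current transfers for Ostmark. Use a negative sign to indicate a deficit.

Current account = goods balance + services balance + net primary income + net secondary income
Sum of the known components = -822.2
Net current transfers = CA - (known components) = -983.4 - (-822.2) = -161.2

-161.2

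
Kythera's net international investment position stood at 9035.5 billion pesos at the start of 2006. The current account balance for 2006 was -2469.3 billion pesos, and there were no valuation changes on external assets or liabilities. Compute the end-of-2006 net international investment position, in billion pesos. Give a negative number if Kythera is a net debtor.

With no valuation effects, change in NIIP = current account = -2469.3
End-of-year NIIP = 9035.5 + (-2469.3) = 6566.2

6566.2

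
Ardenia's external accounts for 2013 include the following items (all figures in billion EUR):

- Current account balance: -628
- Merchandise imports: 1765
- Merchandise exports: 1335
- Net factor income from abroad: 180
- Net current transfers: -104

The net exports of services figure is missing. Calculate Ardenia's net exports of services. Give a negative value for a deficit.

Current account = goods balance + services balance + net primary income + net secondary income
Sum of the known components = -354
Net exports of services = CA - (known components) = -628 - (-354) = -274

-274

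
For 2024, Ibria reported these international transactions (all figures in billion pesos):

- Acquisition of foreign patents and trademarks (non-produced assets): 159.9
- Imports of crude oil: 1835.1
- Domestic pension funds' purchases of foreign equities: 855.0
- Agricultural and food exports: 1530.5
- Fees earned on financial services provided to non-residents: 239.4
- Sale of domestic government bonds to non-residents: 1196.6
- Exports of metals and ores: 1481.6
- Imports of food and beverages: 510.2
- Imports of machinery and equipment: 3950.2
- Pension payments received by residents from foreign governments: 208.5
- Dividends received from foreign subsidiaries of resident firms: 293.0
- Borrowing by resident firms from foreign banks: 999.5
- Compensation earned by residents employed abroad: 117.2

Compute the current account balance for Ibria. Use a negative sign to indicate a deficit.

Goods: 1530.5 - 1835.1 + 1481.6 - 3950.2 - 510.2 = -3283.4
Services: 239.4
Primary income: 117.2 + 293.0 = 410.2
Secondary income: 208.5
Current account = (-3283.4) + 239.4 + 410.2 + 208.5 = -2425.3
(Excluded from the current account — capital account: acquisition of foreign patents and trademarks (non-produced assets) 159.9; financial account: domestic pension funds' purchases of foreign equities 855.0, sale of domestic government bonds to non-residents 1196.6, borrowing by resident firms from foreign banks 999.5.)

-2425.3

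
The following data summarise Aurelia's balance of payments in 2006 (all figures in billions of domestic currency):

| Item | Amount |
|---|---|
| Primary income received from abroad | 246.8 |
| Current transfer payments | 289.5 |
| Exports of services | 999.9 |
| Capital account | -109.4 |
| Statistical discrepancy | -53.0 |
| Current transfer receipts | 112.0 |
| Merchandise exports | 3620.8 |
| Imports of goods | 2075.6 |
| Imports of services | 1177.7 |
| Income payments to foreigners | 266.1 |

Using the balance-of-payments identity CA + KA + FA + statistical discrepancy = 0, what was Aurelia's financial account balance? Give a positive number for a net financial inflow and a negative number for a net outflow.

Goods balance = 3620.8 - 2075.6 = 1545.2
Services balance = 999.9 - 1177.7 = -177.8
Trade balance (goods + services) = 1545.2 + (-177.8) = 1367.4
Net primary income = 246.8 - 266.1 = -19.3
Net secondary income = 112.0 - 289.5 = -177.5
Current account = 1367.4 + (-19.3) + (-177.5) = 1170.6
Financial account = -(1170.6 + (-109.4) + (-53.0)) = -1008.2

-1008.2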